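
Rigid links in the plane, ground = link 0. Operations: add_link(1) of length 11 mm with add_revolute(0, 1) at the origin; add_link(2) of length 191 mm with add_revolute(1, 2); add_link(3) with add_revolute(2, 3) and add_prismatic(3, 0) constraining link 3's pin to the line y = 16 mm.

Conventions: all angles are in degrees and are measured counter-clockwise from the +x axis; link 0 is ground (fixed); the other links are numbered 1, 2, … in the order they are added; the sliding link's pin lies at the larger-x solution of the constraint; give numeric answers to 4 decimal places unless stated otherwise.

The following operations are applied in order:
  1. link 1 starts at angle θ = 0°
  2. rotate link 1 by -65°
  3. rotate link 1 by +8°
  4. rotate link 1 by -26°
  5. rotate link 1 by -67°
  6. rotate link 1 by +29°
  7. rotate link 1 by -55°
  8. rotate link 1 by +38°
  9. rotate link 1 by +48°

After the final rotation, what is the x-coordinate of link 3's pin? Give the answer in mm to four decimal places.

geometry: r = 11 mm, L = 191 mm, e = 16 mm; θ starts at 0°
rotate link 1 by -65°: θ ← 0° -65° = -65°
rotate link 1 by +8°: θ ← -65° +8° = -57°
rotate link 1 by -26°: θ ← -57° -26° = -83°
rotate link 1 by -67°: θ ← -83° -67° = -150°
rotate link 1 by +29°: θ ← -150° +29° = -121°
rotate link 1 by -55°: θ ← -121° -55° = -176°
rotate link 1 by +38°: θ ← -176° +38° = -138°
rotate link 1 by +48°: θ ← -138° +48° = -90°
crank pin P = (r cos θ, r sin θ) = (0.000000, -11.000000)
h = r sin θ − e = -11.000000 − 16 = -27.000000
x = r cos θ + √(L² − h²) = 0.000000 + 189.081993 = 189.081993

189.0820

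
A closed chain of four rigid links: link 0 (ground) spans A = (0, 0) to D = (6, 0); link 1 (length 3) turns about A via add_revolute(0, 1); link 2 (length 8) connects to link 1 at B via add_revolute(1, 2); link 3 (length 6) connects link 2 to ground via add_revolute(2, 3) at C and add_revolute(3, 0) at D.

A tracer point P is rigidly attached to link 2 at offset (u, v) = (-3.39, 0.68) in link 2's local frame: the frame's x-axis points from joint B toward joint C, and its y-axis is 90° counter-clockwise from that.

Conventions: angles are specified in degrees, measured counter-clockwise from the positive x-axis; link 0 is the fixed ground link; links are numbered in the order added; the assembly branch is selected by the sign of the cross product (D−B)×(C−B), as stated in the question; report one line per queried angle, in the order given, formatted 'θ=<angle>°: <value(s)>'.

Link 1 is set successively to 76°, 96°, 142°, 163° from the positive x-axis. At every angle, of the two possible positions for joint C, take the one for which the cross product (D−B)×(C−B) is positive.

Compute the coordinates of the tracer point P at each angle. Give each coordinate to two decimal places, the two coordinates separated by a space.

A=(0,0), D=(6.00,0)
θ=76°: B = A + 3.00·(cos76°, sin76°) = (0.7258, 2.9109)
θ=76°: |BD| = 6.0242
θ=76°: circle(B,8.00) ∩ circle(D,6.00): a=5.3361, h=5.9604
θ=76°:   candidates: C₊=(8.2776,5.5509) cross=35.907; C₋=(2.5175,-4.8859) cross=-35.907
θ=76°:   branch + wants cross > 0 → take C=(8.2776,5.5509) (cross=35.907)
θ=76°: ex = (C−B)/|BC| = (0.9440,0.3300); ey = (-0.3300,0.9440)
θ=76°: P = B + -3.39·ex + 0.68·ey = (-2.6987,2.4341)
θ=96°: B = A + 3.00·(cos96°, sin96°) = (-0.3136, 2.9836)
θ=96°: |BD| = 6.9831
θ=96°: circle(B,8.00) ∩ circle(D,6.00): a=5.4964, h=5.8129
θ=96°:   candidates: C₊=(7.1395,5.8908) cross=40.592; C₋=(2.1722,-4.6204) cross=-40.592
θ=96°:   branch + wants cross > 0 → take C=(7.1395,5.8908) (cross=40.592)
θ=96°: ex = (C−B)/|BC| = (0.9316,0.3634); ey = (-0.3634,0.9316)
θ=96°: P = B + -3.39·ex + 0.68·ey = (-3.7189,2.3851)
θ=142°: B = A + 3.00·(cos142°, sin142°) = (-2.3640, 1.8470)
θ=142°: |BD| = 8.5655
θ=142°: circle(B,8.00) ∩ circle(D,6.00): a=5.9172, h=5.3839
θ=142°:   candidates: C₊=(4.5749,5.8283) cross=46.116; C₋=(2.2531,-4.6862) cross=-46.116
θ=142°:   branch + wants cross > 0 → take C=(4.5749,5.8283) (cross=46.116)
θ=142°: ex = (C−B)/|BC| = (0.8674,0.4977); ey = (-0.4977,0.8674)
θ=142°: P = B + -3.39·ex + 0.68·ey = (-5.6428,0.7497)
θ=163°: B = A + 3.00·(cos163°, sin163°) = (-2.8689, 0.8771)
θ=163°: |BD| = 8.9122
θ=163°: circle(B,8.00) ∩ circle(D,6.00): a=6.0270, h=5.2608
θ=163°:   candidates: C₊=(3.6466,5.5192) cross=46.885; C₋=(2.6110,-4.9513) cross=-46.885
θ=163°:   branch + wants cross > 0 → take C=(3.6466,5.5192) (cross=46.885)
θ=163°: ex = (C−B)/|BC| = (0.8144,0.5803); ey = (-0.5803,0.8144)
θ=163°: P = B + -3.39·ex + 0.68·ey = (-6.0244,-0.5361)

θ=76°: -2.70 2.43
θ=96°: -3.72 2.39
θ=142°: -5.64 0.75
θ=163°: -6.02 -0.54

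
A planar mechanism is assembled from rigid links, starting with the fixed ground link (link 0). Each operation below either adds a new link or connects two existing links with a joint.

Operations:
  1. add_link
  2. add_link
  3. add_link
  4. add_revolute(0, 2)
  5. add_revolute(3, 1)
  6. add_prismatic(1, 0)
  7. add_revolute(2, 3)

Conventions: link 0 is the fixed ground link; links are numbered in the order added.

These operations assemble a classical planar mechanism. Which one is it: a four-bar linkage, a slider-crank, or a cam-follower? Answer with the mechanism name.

links: 4 (incl. ground); joints: 3 revolute, 1 prismatic, 0 higher (cam) pair, forming one closed loop
4 links, 3 revolutes + 1 prismatic in one loop → slider-crank

slider-crank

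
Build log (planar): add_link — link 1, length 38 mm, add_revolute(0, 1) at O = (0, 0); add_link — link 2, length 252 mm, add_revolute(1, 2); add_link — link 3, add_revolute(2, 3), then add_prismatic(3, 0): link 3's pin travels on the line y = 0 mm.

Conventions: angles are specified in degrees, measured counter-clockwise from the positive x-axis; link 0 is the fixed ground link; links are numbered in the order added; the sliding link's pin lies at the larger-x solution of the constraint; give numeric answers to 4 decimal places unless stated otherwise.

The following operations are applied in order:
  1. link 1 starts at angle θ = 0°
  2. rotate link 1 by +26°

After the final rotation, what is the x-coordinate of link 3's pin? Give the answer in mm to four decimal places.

geometry: r = 38 mm, L = 252 mm, e = 0 mm; θ starts at 0°
rotate link 1 by +26°: θ ← 0° +26° = 26°
crank pin P = (r cos θ, r sin θ) = (34.154174, 16.658104)
h = r sin θ − e = 16.658104 − 0 = 16.658104
x = r cos θ + √(L² − h²) = 34.154174 + 251.448817 = 285.602991

285.6030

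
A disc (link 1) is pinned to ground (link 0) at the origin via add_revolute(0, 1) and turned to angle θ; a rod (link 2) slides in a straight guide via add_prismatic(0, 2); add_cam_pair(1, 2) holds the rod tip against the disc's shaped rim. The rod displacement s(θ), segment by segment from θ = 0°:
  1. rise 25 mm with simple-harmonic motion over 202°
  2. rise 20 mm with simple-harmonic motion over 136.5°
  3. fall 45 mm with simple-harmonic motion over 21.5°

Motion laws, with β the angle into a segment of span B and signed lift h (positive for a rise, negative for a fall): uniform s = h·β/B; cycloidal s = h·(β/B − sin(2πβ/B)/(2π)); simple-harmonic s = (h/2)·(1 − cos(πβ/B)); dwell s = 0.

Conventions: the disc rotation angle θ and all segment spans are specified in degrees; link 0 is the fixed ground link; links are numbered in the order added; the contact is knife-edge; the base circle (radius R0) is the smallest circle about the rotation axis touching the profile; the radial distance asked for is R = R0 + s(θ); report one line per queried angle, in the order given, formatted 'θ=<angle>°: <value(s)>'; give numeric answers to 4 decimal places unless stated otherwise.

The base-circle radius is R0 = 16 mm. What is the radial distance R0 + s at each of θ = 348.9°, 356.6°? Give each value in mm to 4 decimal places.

segment 1 (0° to 202°, simple-harmonic, h = 25) is passed completely: s = 0.0000 + (25) = 25.0000
segment 2 (202° to 338.5°, simple-harmonic, h = 20) is passed completely: s = 25.0000 + (20) = 45.0000
θ = 348.9° falls in segment 3 (338.5° to 360°, simple-harmonic, h = -45): β = 348.9 − 338.5 = 10.4°, B = 21.5°; Δs = -45/2·(1 − cos(π·0.4837)) = -21.3498; s = 45.0000 − 21.3498 = 23.6502
θ = 356.6° falls in segment 3 (338.5° to 360°, simple-harmonic, h = -45): β = 356.6 − 338.5 = 18.1°, B = 21.5°; Δs = -45/2·(1 − cos(π·0.8419)) = -42.2799; s = 45.0000 − 42.2799 = 2.7201
θ=348.9°: R = R0 + s = 16 + 23.6502 = 39.6502
θ=356.6°: R = R0 + s = 16 + 2.7201 = 18.7201

θ=348.9°: 39.6502
θ=356.6°: 18.7201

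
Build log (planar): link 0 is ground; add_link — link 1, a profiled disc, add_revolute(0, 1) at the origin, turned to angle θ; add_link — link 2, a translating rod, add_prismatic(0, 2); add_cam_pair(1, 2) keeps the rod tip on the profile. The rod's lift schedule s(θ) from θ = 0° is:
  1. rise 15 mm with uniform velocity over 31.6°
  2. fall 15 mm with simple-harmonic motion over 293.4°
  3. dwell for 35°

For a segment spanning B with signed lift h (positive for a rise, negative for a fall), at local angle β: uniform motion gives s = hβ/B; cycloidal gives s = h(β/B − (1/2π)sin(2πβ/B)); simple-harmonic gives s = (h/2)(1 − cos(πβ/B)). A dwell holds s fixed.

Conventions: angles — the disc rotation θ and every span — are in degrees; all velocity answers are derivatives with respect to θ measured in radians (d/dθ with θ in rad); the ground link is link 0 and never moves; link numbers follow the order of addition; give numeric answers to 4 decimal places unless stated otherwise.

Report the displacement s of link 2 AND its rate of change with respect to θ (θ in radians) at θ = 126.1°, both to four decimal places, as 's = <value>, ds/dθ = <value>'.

seg 1 [0°–31.6°] uniform, h=15: full span → s += 15 → s = 15.0000
seg 2 [31.6°–325°] simple-harmonic, h=-15: θ=126.1° here. β=94.5, B=293.4. -15/2·(1 − cos(π·0.3221)) = -3.5229 → s = 11.4771
velocity in seg [31.6°–325°] (simple-harmonic), θ in radians: β = 94.5° = 1.6493 rad, B = 293.4° = 5.1208 rad; ds/dθ = (πh/(2B)) sin(πβ/B) = (π·(-15)/(2·5.1208)) sin(π·0.3221) = -3.901017 mm/rad

s = 11.4771, ds/dθ = -3.9010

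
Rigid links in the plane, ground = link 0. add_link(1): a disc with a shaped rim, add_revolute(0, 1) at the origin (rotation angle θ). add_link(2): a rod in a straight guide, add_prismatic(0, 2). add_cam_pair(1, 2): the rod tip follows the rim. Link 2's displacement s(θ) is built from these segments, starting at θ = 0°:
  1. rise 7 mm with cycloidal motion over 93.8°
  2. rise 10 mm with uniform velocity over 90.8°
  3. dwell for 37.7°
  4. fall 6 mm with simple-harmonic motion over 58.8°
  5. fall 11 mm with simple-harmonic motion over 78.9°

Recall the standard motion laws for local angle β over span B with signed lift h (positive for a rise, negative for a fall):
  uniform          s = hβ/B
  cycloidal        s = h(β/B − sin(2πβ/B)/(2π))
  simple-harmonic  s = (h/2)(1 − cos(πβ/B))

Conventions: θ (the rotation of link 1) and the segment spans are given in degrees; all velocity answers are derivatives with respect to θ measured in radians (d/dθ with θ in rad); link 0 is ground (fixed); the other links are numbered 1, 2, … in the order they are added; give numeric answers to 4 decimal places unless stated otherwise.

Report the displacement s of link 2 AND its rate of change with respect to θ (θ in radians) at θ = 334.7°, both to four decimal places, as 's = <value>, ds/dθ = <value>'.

segment 1 (0° to 93.8°, cycloidal, h = 7) is passed completely: s = 0.0000 + (7) = 7.0000
segment 2 (93.8° to 184.6°, uniform, h = 10) is passed completely: s = 7.0000 + (10) = 17.0000
segment 3 (184.6° to 222.3°, dwell): s unchanged at 17.0000
segment 4 (222.3° to 281.1°, simple-harmonic, h = -6) is passed completely: s = 17.0000 + (-6) = 11.0000
θ = 334.7° falls in segment 5 (281.1° to 360°, simple-harmonic, h = -11): β = 334.7 − 281.1 = 53.6°, B = 78.9°; Δs = -11/2·(1 − cos(π·0.6793)) = -8.4374; s = 11.0000 − 8.4374 = 2.5626
velocity in seg [281.1°–360°] (simple-harmonic), θ in radians: β = 53.6° = 0.9355 rad, B = 78.9° = 1.3771 rad; ds/dθ = (πh/(2B)) sin(πβ/B) = (π·(-11)/(2·1.3771)) sin(π·0.6793) = -10.608127 mm/rad

s = 2.5626, ds/dθ = -10.6081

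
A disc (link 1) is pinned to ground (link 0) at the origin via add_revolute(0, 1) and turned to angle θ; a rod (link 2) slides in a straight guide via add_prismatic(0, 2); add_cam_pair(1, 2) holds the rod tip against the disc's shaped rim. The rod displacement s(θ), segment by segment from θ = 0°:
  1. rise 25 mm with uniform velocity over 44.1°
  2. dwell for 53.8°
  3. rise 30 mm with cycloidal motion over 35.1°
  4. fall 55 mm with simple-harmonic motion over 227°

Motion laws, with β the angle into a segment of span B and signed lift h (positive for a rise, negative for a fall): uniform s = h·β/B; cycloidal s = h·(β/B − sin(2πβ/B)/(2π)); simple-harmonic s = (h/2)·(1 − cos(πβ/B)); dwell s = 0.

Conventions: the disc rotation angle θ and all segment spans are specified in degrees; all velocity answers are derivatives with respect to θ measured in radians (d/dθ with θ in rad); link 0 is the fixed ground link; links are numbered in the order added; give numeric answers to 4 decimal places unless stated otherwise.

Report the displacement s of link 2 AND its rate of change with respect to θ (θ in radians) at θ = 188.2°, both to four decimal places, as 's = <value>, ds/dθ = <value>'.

segment 1 (0° to 44.1°, uniform, h = 25) is passed completely: s = 0.0000 + (25) = 25.0000
segment 2 (44.1° to 97.9°, dwell): s unchanged at 25.0000
segment 3 (97.9° to 133°, cycloidal, h = 30) is passed completely: s = 25.0000 + (30) = 55.0000
θ = 188.2° falls in segment 4 (133° to 360°, simple-harmonic, h = -55): β = 188.2 − 133 = 55.2°, B = 227°; Δs = -55/2·(1 − cos(π·0.2432)) = -7.6419; s = 55.0000 − 7.6419 = 47.3581
velocity in seg [133°–360°] (simple-harmonic), θ in radians: β = 55.2° = 0.9634 rad, B = 227° = 3.9619 rad; ds/dθ = (πh/(2B)) sin(πβ/B) = (π·(-55)/(2·3.9619)) sin(π·0.2432) = -15.085001 mm/rad

s = 47.3581, ds/dθ = -15.0850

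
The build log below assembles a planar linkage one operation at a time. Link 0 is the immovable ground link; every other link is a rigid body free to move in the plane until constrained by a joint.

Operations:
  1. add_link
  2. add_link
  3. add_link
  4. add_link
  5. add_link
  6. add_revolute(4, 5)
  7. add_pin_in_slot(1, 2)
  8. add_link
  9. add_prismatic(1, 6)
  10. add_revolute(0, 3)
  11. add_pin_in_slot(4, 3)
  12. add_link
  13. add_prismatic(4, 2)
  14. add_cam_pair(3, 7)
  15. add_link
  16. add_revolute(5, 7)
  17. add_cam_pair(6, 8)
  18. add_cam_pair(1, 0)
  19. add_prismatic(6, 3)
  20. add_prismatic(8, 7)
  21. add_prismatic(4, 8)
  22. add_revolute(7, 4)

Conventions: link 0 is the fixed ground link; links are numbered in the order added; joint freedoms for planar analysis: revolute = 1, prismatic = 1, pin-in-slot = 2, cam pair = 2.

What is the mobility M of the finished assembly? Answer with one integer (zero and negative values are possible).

L=1 J1=0 J2=0
add link → L=2 J1=0 J2=0
add link → L=3 J1=0 J2=0
add link → L=4 J1=0 J2=0
add link → L=5 J1=0 J2=0
add link → L=6 J1=0 J2=0
R@4,5 dof=1 J1 → L=6 J1=1 J2=0
PS@1,2 dof=2 J2 → L=6 J1=1 J2=1
add link → L=7 J1=1 J2=1
P@1,6 dof=1 J1 → L=7 J1=2 J2=1
R@0,3 dof=1 J1 → L=7 J1=3 J2=1
PS@4,3 dof=2 J2 → L=7 J1=3 J2=2
add link → L=8 J1=3 J2=2
P@4,2 dof=1 J1 → L=8 J1=4 J2=2
C@3,7 dof=2 J2 → L=8 J1=4 J2=3
add link → L=9 J1=4 J2=3
R@5,7 dof=1 J1 → L=9 J1=5 J2=3
C@6,8 dof=2 J2 → L=9 J1=5 J2=4
C@1,0 dof=2 J2 → L=9 J1=5 J2=5
P@6,3 dof=1 J1 → L=9 J1=6 J2=5
P@8,7 dof=1 J1 → L=9 J1=7 J2=5
P@4,8 dof=1 J1 → L=9 J1=8 J2=5
R@7,4 dof=1 J1 → L=9 J1=9 J2=5
M=3(L−1)−2J1−J2=3·8−2·9−5=1

M = 1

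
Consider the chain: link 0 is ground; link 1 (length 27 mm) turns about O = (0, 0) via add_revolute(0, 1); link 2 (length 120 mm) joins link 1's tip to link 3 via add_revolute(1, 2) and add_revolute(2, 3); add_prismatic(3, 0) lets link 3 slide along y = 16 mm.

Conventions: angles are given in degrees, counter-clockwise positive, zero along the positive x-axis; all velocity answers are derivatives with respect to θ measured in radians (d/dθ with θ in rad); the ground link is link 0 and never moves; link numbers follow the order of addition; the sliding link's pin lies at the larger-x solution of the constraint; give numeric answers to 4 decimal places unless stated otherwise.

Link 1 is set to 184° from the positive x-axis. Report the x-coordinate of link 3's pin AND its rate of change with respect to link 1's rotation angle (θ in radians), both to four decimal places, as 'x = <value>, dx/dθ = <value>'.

geometry: r = 27 mm, L = 120 mm, e = 16 mm
crank pin P = (r cos θ, r sin θ) = (-26.934229, -1.883425)
h = r sin θ − e = -1.883425 − 16 = -17.883425
x = r cos θ + √(L² − h²) = -26.934229 + 118.659947 = 91.725718
dx/dθ = −r sin θ − h·r cos θ/√(L² − h²) (θ in radians; h = -17.883425) = -2.175875

x = 91.7257, dx/dθ = -2.1759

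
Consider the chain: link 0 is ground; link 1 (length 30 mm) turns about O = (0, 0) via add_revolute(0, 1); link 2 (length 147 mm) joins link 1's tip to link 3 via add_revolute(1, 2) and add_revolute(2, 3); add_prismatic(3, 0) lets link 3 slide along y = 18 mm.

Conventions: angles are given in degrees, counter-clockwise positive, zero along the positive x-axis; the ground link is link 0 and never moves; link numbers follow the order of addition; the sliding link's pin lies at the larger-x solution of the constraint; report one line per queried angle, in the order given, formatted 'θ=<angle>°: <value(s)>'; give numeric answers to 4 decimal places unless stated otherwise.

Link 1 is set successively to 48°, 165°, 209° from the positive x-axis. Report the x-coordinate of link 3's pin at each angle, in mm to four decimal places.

geometry: r = 30 mm, L = 147 mm, e = 18 mm
θ=48°: crank pin P = (r cos θ, r sin θ) = (20.073918, 22.294345)
θ=48°: h = r sin θ − e = 22.294345 − 18 = 4.294345
θ=48°: x = r cos θ + √(L² − h²) = 20.073918 + 146.937261 = 167.011179
θ=165°: crank pin P = (r cos θ, r sin θ) = (-28.977775, 7.764571)
θ=165°: h = r sin θ − e = 7.764571 − 18 = -10.235429
θ=165°: x = r cos θ + √(L² − h²) = -28.977775 + 146.643227 = 117.665452
θ=209°: crank pin P = (r cos θ, r sin θ) = (-26.238591, -14.544289)
θ=209°: h = r sin θ − e = -14.544289 − 18 = -32.544289
θ=209°: x = r cos θ + √(L² − h²) = -26.238591 + 143.352256 = 117.113665

θ=48°: 167.0112
θ=165°: 117.6655
θ=209°: 117.1137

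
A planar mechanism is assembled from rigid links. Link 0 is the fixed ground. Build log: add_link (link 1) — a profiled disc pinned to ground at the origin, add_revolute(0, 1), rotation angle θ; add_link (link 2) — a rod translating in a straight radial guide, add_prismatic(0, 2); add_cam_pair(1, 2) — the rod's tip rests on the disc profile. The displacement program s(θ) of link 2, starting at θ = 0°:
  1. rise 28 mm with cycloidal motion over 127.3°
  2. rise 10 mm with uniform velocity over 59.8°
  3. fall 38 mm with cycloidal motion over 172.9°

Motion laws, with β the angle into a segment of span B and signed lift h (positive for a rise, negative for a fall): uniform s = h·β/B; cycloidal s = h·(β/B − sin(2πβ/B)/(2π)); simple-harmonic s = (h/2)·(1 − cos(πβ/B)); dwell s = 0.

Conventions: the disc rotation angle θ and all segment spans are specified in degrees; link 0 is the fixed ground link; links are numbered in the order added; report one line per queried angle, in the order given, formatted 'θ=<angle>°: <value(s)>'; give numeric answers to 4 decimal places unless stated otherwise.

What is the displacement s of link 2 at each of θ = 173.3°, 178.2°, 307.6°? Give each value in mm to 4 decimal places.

seg 1 [0°–127.3°] cycloidal, h=28: full span → s += 28 → s = 28.0000
seg 2 [127.3°–187.1°] uniform, h=10: θ=173.3° here. β=46, B=59.8. 10·46/59.8 = 7.6923 → s = 35.6923
seg 2 [127.3°–187.1°] uniform, h=10: θ=178.2° here. β=50.9, B=59.8. 10·50.9/59.8 = 8.5117 → s = 36.5117
seg 2 [127.3°–187.1°] uniform, h=10: full span → s += 10 → s = 38.0000
seg 3 [187.1°–360°] cycloidal, h=-38: θ=307.6° here. β=120.5, B=172.9. -38·(0.6969 − sin(2π·0.6969)/(2π)) = -32.1983 → s = 5.8017

θ=173.3°: 35.6923
θ=178.2°: 36.5117
θ=307.6°: 5.8017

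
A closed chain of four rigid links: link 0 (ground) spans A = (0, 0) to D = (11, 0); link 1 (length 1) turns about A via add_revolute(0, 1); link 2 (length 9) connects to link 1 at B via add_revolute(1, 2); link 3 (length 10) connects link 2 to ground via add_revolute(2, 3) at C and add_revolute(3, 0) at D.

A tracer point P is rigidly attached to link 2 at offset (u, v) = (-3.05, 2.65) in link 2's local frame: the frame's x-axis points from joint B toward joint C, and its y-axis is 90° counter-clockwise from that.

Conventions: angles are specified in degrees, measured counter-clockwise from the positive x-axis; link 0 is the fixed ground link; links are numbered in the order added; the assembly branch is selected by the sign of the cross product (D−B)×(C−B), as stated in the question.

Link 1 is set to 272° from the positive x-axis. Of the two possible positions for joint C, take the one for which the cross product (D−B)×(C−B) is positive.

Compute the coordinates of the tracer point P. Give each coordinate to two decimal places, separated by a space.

A=(0,0), D=(11.00,0)
B = A + 1.00·(cos272°, sin272°) = (0.0349, -0.9994)
|BD| = 11.0105
circle(B,9.00) ∩ circle(D,10.00): a=4.6425, h=7.7102
  candidates: C₊=(3.9584,7.1004) cross=84.894; C₋=(5.3580,-8.2564) cross=-84.894
  branch + wants cross > 0 → take C=(3.9584,7.1004) (cross=84.894)
ex = (C−B)/|BC| = (0.4359,0.9000); ey = (-0.9000,0.4359)
P = B + -3.05·ex + 2.65·ey = (-3.6797,-2.5891)

-3.68 -2.59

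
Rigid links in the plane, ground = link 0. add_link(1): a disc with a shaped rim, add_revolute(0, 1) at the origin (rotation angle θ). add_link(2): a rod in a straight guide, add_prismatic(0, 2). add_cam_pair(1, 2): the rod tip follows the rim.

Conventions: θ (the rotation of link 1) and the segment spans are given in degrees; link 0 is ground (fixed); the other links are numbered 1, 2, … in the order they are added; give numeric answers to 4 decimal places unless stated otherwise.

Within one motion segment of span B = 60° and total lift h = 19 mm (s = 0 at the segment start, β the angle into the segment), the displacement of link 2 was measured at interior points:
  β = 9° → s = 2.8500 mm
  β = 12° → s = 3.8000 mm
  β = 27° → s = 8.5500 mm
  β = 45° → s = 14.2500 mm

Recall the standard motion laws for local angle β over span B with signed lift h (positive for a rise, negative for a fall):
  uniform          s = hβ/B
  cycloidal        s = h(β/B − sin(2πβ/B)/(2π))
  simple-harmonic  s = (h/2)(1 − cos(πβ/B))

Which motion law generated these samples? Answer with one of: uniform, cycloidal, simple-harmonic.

candidates at β/B = r: uniform s = h·r (linear in β); cycloidal s = h·(r − sin(2πr)/(2π)); simple-harmonic s = (h/2)(1 − cos(πr))
β=9°: printed 2.8500 | uniform 2.8500, cycloidal 0.4036, simple-harmonic 1.0354
β=12°: printed 3.8000 | uniform 3.8000, cycloidal 0.9241, simple-harmonic 1.8143
β=27°: printed 8.5500 | uniform 8.5500, cycloidal 7.6155, simple-harmonic 8.0139
β=45°: printed 14.2500 | uniform 14.2500, cycloidal 17.2739, simple-harmonic 16.2175
only one law matches every sample → uniform

uniform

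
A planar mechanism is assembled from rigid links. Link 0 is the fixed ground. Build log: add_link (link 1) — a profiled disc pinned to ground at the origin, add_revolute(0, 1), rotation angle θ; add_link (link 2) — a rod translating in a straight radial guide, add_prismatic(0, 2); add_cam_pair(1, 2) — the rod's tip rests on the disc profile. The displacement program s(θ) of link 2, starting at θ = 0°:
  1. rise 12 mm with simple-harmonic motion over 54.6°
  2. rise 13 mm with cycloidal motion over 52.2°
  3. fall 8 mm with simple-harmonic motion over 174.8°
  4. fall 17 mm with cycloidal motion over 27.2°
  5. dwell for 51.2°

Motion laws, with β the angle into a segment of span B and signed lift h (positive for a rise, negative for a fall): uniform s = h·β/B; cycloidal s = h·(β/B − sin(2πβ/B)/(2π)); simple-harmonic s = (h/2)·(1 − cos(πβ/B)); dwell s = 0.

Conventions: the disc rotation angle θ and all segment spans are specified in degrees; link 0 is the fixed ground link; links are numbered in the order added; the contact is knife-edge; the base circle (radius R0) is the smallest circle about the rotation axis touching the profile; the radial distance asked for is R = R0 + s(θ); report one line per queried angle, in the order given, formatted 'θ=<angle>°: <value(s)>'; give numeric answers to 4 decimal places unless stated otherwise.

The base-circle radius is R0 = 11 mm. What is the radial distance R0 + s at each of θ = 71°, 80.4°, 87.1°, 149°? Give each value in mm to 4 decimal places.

seg 1 [0°–54.6°] simple-harmonic, h=12: full span → s += 12 → s = 12.0000
seg 2 [54.6°–106.8°] cycloidal, h=13: θ=71° here. β=16.4, B=52.2. 13·(0.3142 − sin(2π·0.3142)/(2π)) = 2.1812 → s = 14.1812
seg 2 [54.6°–106.8°] cycloidal, h=13: θ=80.4° here. β=25.8, B=52.2. 13·(0.4943 − sin(2π·0.4943)/(2π)) = 6.3506 → s = 18.3506
seg 2 [54.6°–106.8°] cycloidal, h=13: θ=87.1° here. β=32.5, B=52.2. 13·(0.6226 − sin(2π·0.6226)/(2π)) = 9.5347 → s = 21.5347
seg 2 [54.6°–106.8°] cycloidal, h=13: full span → s += 13 → s = 25.0000
seg 3 [106.8°–281.6°] simple-harmonic, h=-8: θ=149° here. β=42.2, B=174.8. -8/2·(1 − cos(π·0.2414)) = -1.0964 → s = 23.9036
θ=71°: R = R0 + s = 11 + 14.1812 = 25.1812
θ=80.4°: R = R0 + s = 11 + 18.3506 = 29.3506
θ=87.1°: R = R0 + s = 11 + 21.5347 = 32.5347
θ=149°: R = R0 + s = 11 + 23.9036 = 34.9036

θ=71°: 25.1812
θ=80.4°: 29.3506
θ=87.1°: 32.5347
θ=149°: 34.9036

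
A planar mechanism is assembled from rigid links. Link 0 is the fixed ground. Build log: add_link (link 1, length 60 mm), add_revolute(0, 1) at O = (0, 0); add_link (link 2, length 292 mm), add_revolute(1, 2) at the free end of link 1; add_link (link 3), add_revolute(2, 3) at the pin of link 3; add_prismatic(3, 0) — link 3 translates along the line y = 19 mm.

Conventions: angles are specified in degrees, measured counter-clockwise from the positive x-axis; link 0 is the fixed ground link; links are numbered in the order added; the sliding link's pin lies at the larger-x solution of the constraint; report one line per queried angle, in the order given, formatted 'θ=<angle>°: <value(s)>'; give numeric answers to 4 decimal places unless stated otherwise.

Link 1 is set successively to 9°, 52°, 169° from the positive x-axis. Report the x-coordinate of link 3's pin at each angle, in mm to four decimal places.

geometry: r = 60 mm, L = 292 mm, e = 19 mm
θ=9°: crank pin P = (r cos θ, r sin θ) = (59.261300, 9.386068)
θ=9°: h = r sin θ − e = 9.386068 − 19 = -9.613932
θ=9°: x = r cos θ + √(L² − h²) = 59.261300 + 291.841690 = 351.102991
θ=52°: crank pin P = (r cos θ, r sin θ) = (36.939689, 47.280645)
θ=52°: h = r sin θ − e = 47.280645 − 19 = 28.280645
θ=52°: x = r cos θ + √(L² − h²) = 36.939689 + 290.627261 = 327.566950
θ=169°: crank pin P = (r cos θ, r sin θ) = (-58.897631, 11.448540)
θ=169°: h = r sin θ − e = 11.448540 − 19 = -7.551460
θ=169°: x = r cos θ + √(L² − h²) = -58.897631 + 291.902339 = 233.004708

θ=9°: 351.1030
θ=52°: 327.5669
θ=169°: 233.0047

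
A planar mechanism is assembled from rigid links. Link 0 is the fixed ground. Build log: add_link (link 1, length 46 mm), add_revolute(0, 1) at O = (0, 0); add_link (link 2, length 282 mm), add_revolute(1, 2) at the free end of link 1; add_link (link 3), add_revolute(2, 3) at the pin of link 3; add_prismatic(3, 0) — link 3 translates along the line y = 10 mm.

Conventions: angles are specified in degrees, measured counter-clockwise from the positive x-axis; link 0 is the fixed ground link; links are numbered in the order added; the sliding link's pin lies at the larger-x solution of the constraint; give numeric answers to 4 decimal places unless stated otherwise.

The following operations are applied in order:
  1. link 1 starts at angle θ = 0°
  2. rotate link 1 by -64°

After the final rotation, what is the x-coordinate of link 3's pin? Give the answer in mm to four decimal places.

geometry: r = 46 mm, L = 282 mm, e = 10 mm; θ starts at 0°
rotate link 1 by -64°: θ ← 0° -64° = -64°
crank pin P = (r cos θ, r sin θ) = (20.165073, -41.344526)
h = r sin θ − e = -41.344526 − 10 = -51.344526
x = r cos θ + √(L² − h²) = 20.165073 + 277.286386 = 297.451458

297.4515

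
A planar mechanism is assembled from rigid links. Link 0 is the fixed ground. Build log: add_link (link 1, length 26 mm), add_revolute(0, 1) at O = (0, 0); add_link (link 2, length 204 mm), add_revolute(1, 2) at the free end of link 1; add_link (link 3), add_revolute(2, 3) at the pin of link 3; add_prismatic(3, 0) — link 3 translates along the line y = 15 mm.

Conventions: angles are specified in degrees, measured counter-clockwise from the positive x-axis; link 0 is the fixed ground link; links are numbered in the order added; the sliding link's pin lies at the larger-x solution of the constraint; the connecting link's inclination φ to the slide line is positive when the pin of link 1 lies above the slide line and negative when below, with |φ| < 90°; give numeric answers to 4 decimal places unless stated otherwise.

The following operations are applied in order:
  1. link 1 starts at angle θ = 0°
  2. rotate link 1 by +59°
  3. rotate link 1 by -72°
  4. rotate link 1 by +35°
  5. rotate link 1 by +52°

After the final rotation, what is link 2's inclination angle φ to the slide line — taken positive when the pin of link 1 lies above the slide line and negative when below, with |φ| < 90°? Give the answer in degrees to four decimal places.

geometry: r = 26 mm, L = 204 mm, e = 15 mm; θ starts at 0°
rotate link 1 by +59°: θ ← 0° +59° = 59°
rotate link 1 by -72°: θ ← 59° -72° = -13°
rotate link 1 by +35°: θ ← -13° +35° = 22°
rotate link 1 by +52°: θ ← 22° +52° = 74°
h = r sin θ − e = 24.992804 − 15 = 9.992804
sin φ = h / L = 9.992804 / 204 = 0.04898433
φ = arcsin(0.04898433) = 2.807719°

2.8077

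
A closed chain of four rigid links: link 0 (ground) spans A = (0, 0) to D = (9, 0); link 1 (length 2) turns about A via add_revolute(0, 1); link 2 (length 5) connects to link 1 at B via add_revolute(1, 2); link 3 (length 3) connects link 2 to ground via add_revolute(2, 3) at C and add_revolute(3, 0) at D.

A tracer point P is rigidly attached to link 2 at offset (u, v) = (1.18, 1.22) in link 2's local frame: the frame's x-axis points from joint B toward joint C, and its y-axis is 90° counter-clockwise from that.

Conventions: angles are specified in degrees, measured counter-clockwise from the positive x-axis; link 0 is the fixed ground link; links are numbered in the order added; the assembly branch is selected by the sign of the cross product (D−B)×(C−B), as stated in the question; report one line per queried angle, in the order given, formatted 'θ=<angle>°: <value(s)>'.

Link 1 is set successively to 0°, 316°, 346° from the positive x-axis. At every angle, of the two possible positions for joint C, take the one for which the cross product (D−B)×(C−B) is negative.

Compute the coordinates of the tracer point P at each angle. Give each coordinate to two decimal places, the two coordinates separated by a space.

A=(0,0), D=(9.00,0)
θ=0°: B = A + 2.00·(cos0°, sin0°) = (2.0000, 0.0000)
θ=0°: |BD| = 7.0000
θ=0°: circle(B,5.00) ∩ circle(D,3.00): a=4.6429, h=1.8558
θ=0°:   candidates: C₊=(6.6429,1.8558) cross=12.990; C₋=(6.6429,-1.8558) cross=-12.990
θ=0°:   branch - wants cross < 0 → take C=(6.6429,-1.8558) (cross=-12.990)
θ=0°: ex = (C−B)/|BC| = (0.9286,-0.3712); ey = (0.3712,0.9286)
θ=0°: P = B + 1.18·ex + 1.22·ey = (3.5485,0.6949)
θ=316°: B = A + 2.00·(cos316°, sin316°) = (1.4387, -1.3893)
θ=316°: |BD| = 7.6879
θ=316°: circle(B,5.00) ∩ circle(D,3.00): a=4.8845, h=1.0683
θ=316°:   candidates: C₊=(6.0498,0.5441) cross=8.213; C₋=(6.4359,-1.5573) cross=-8.213
θ=316°:   branch - wants cross < 0 → take C=(6.4359,-1.5573) (cross=-8.213)
θ=316°: ex = (C−B)/|BC| = (0.9994,-0.0336); ey = (0.0336,0.9994)
θ=316°: P = B + 1.18·ex + 1.22·ey = (2.6590,-0.2096)
θ=346°: B = A + 2.00·(cos346°, sin346°) = (1.9406, -0.4838)
θ=346°: |BD| = 7.0760
θ=346°: circle(B,5.00) ∩ circle(D,3.00): a=4.6686, h=1.7901
θ=346°:   candidates: C₊=(6.4758,1.6213) cross=12.667; C₋=(6.7206,-1.9505) cross=-12.667
θ=346°:   branch - wants cross < 0 → take C=(6.7206,-1.9505) (cross=-12.667)
θ=346°: ex = (C−B)/|BC| = (0.9560,-0.2933); ey = (0.2933,0.9560)
θ=346°: P = B + 1.18·ex + 1.22·ey = (3.4266,0.3364)

θ=0°: 3.55 0.69
θ=316°: 2.66 -0.21
θ=346°: 3.43 0.34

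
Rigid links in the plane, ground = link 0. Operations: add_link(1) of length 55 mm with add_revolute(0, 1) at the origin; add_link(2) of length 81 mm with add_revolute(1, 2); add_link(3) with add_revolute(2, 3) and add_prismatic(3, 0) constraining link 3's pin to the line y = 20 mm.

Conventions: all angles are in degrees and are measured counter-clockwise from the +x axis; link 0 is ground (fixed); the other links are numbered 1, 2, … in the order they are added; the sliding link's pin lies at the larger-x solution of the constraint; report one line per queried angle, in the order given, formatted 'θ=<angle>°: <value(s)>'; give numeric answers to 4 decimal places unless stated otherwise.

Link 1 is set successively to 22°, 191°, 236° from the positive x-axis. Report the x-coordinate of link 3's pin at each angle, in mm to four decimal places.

geometry: r = 55 mm, L = 81 mm, e = 20 mm
θ=22°: crank pin P = (r cos θ, r sin θ) = (50.995112, 20.603363)
θ=22°: h = r sin θ − e = 20.603363 − 20 = 0.603363
θ=22°: x = r cos θ + √(L² − h²) = 50.995112 + 80.997753 = 131.992865
θ=191°: crank pin P = (r cos θ, r sin θ) = (-53.989495, -10.494495)
θ=191°: h = r sin θ − e = -10.494495 − 20 = -30.494495
θ=191°: x = r cos θ + √(L² − h²) = -53.989495 + 75.040561 = 21.051066
θ=236°: crank pin P = (r cos θ, r sin θ) = (-30.755610, -45.597066)
θ=236°: h = r sin θ − e = -45.597066 − 20 = -65.597066
θ=236°: x = r cos θ + √(L² − h²) = -30.755610 + 47.518679 = 16.763069

θ=22°: 131.9929
θ=191°: 21.0511
θ=236°: 16.7631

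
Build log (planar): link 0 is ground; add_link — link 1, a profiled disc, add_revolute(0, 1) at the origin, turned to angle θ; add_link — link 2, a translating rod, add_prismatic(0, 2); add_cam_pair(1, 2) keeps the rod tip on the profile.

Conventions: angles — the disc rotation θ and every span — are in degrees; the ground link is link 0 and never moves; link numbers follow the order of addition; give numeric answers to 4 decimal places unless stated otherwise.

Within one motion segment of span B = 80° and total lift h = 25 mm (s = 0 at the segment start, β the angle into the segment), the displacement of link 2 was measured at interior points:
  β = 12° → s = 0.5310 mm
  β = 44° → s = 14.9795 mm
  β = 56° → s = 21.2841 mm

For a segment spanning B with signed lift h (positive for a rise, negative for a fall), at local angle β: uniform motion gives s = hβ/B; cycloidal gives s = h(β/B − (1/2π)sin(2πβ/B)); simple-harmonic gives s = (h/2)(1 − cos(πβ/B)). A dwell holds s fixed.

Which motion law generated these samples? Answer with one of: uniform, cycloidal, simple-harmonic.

candidates at β/B = r: uniform s = h·r (linear in β); cycloidal s = h·(r − sin(2πr)/(2π)); simple-harmonic s = (h/2)(1 − cos(πr))
β=12°: printed 0.5310 | uniform 3.7500, cycloidal 0.5310, simple-harmonic 1.3624
β=44°: printed 14.9795 | uniform 13.7500, cycloidal 14.9795, simple-harmonic 14.4554
β=56°: printed 21.2841 | uniform 17.5000, cycloidal 21.2841, simple-harmonic 19.8473
only one law matches every sample → cycloidal

cycloidal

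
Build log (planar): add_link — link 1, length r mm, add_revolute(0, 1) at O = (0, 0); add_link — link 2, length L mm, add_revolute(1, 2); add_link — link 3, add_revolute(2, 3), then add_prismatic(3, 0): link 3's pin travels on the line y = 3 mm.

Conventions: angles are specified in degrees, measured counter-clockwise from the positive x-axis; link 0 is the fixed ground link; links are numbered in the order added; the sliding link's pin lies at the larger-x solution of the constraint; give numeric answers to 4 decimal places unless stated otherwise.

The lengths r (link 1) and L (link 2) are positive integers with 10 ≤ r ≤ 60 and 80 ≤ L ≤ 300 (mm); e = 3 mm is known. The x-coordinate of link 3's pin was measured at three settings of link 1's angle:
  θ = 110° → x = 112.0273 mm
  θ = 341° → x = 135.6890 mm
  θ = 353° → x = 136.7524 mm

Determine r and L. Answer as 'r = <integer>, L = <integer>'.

constraint per measurement: (x − r cos θ)² + (r sin θ − e)² = L²
subtracting the θ₁ and θ₂ equations cancels the r² and L² terms:
r = (x₁² − x₂²) / (2[(x₁cos θ₁ + e sin θ₁) − (x₂cos θ₂ + e sin θ₂)]) = 18.0000 → r = 18
L² = (x₁ − r cos θ₁)² + (r sin θ₁ − e)² = 14160.9905 → L = 119.0000 → L = 119
check at θ₃=353°: x = 136.7524 (printed 136.7524) ✓

r = 18, L = 119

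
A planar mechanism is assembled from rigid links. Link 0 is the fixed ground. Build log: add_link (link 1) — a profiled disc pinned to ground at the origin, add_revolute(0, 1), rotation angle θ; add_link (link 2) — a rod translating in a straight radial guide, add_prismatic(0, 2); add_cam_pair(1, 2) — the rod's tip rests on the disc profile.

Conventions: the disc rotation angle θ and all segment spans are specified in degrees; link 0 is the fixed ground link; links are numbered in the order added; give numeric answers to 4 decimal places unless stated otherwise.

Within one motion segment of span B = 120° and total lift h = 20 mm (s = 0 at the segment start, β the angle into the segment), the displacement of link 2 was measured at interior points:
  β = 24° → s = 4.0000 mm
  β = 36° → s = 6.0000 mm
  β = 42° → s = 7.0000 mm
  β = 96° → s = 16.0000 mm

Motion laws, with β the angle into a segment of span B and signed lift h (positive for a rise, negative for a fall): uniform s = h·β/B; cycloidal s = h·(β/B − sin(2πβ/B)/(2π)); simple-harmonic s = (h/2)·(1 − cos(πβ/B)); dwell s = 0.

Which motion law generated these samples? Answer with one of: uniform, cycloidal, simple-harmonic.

candidates at β/B = r: uniform s = h·r (linear in β); cycloidal s = h·(r − sin(2πr)/(2π)); simple-harmonic s = (h/2)(1 − cos(πr))
β=24°: printed 4.0000 | uniform 4.0000, cycloidal 0.9727, simple-harmonic 1.9098
β=36°: printed 6.0000 | uniform 6.0000, cycloidal 2.9727, simple-harmonic 4.1221
β=42°: printed 7.0000 | uniform 7.0000, cycloidal 4.4248, simple-harmonic 5.4601
β=96°: printed 16.0000 | uniform 16.0000, cycloidal 19.0273, simple-harmonic 18.0902
only one law matches every sample → uniform

uniform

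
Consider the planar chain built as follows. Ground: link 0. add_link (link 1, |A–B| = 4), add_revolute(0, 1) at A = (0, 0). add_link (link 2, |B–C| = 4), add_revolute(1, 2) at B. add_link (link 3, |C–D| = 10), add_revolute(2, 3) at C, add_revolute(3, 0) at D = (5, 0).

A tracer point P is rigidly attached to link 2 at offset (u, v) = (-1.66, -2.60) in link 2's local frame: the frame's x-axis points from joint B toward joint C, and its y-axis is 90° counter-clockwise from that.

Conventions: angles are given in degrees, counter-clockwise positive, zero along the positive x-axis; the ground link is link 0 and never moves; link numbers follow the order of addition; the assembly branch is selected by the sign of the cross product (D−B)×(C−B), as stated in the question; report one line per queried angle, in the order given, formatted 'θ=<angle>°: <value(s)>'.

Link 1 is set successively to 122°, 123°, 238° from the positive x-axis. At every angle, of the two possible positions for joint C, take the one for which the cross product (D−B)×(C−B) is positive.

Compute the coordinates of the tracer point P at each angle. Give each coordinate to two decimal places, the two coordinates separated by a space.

A=(0,0), D=(5.00,0)
θ=122°: B = A + 4.00·(cos122°, sin122°) = (-2.1197, 3.3922)
θ=122°: |BD| = 7.8865
θ=122°: circle(B,4.00) ∩ circle(D,10.00): a=-1.3823, h=3.7536
θ=122°:   candidates: C₊=(-1.7531,7.3754) cross=29.602; C₋=(-4.9821,0.5982) cross=-29.602
θ=122°:   branch + wants cross > 0 → take C=(-1.7531,7.3754) (cross=29.602)
θ=122°: ex = (C−B)/|BC| = (0.0916,0.9958); ey = (-0.9958,0.0916)
θ=122°: P = B + -1.66·ex + -2.60·ey = (0.3172,1.5009)
θ=123°: B = A + 4.00·(cos123°, sin123°) = (-2.1786, 3.3547)
θ=123°: |BD| = 7.9237
θ=123°: circle(B,4.00) ∩ circle(D,10.00): a=-1.3387, h=3.7693
θ=123°:   candidates: C₊=(-1.7955,7.3363) cross=29.867; C₋=(-4.9872,0.5066) cross=-29.867
θ=123°:   branch + wants cross > 0 → take C=(-1.7955,7.3363) (cross=29.867)
θ=123°: ex = (C−B)/|BC| = (0.0958,0.9954); ey = (-0.9954,0.0958)
θ=123°: P = B + -1.66·ex + -2.60·ey = (0.2505,1.4533)
θ=238°: B = A + 4.00·(cos238°, sin238°) = (-2.1197, -3.3922)
θ=238°: |BD| = 7.8865
θ=238°: circle(B,4.00) ∩ circle(D,10.00): a=-1.3823, h=3.7536
θ=238°:   candidates: C₊=(-4.9821,-0.5982) cross=29.602; C₋=(-1.7531,-7.3754) cross=-29.602
θ=238°:   branch + wants cross > 0 → take C=(-4.9821,-0.5982) (cross=29.602)
θ=238°: ex = (C−B)/|BC| = (-0.7156,0.6985); ey = (-0.6985,-0.7156)
θ=238°: P = B + -1.66·ex + -2.60·ey = (0.8843,-2.6911)

θ=122°: 0.32 1.50
θ=123°: 0.25 1.45
θ=238°: 0.88 -2.69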